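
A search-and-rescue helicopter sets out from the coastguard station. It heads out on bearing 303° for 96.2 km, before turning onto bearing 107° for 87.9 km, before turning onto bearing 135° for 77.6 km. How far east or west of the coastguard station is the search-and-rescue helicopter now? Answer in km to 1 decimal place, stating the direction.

58.3 km east

Leg 1 (303°, 96.2 km): east 96.2 sin 303° = -80.68, north 96.2 cos 303° = 52.39
Leg 2 (107°, 87.9 km): east 87.9 sin 107° = 84.06, north 87.9 cos 107° = -25.70
Leg 3 (135°, 77.6 km): east 77.6 sin 135° = 54.87, north 77.6 cos 135° = -54.87
Net east component: 58.25 km.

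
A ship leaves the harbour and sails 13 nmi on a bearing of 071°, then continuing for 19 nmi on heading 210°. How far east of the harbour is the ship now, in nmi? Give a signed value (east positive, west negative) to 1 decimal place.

2.8 nmi

Leg 1 (071°, 13 nmi): east 13 sin 71° = 12.29, north 13 cos 71° = 4.23
Leg 2 (210°, 19 nmi): east 19 sin 210° = -9.50, north 19 cos 210° = -16.45
Net east component: 2.79 nmi.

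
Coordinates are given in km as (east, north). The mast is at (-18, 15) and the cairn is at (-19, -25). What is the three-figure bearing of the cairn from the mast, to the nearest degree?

181°

Δeast = -19 − -18 = -1.00; Δnorth = -25 − 15 = -40.00.
Bearing = atan2(Δeast, Δnorth) mod 360° = 181.43° ≈ 181°.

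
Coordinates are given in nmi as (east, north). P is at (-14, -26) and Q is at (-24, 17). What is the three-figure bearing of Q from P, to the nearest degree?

Δeast = -24 − -14 = -10.00; Δnorth = 17 − -26 = 43.00.
Bearing = atan2(Δeast, Δnorth) mod 360° = 346.91° ≈ 347°.

347°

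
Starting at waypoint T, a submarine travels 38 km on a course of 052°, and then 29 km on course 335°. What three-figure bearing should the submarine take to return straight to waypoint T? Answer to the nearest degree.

200°

Leg 1 (052°, 38 km): east 38 sin 52° = 29.94, north 38 cos 52° = 23.40
Leg 2 (335°, 29 km): east 29 sin 335° = -12.26, north 29 cos 335° = 26.28
Net displacement: 17.69 east, 49.68 north. Direction back to start is (-17.69, -49.68): bearing = atan2(-17.69, -49.68) mod 360° = 199.60° ≈ 200°.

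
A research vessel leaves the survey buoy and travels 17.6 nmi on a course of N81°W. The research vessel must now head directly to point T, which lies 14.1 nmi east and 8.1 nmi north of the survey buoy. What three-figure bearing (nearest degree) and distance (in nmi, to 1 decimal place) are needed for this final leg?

080°, 31.9 nmi

Leg 1 (N81°W, 17.6 nmi): east 17.6 sin 279° = -17.38, north 17.6 cos 279° = 2.75
Current position: (-17.38, 2.75). Target: (14.1, 8.1). Remaining: Δeast = 31.48, Δnorth = 5.35.
Bearing = atan2(31.48, 5.35) mod 360° = 80.36°; distance = √((31.48)² + (5.35)²) = 31.934 nmi.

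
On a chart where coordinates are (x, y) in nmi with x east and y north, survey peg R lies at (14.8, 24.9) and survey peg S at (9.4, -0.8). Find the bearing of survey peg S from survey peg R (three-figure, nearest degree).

Δeast = 9.4 − 14.8 = -5.40; Δnorth = -0.8 − 24.9 = -25.70.
Bearing = atan2(Δeast, Δnorth) mod 360° = 191.87° ≈ 192°.

192°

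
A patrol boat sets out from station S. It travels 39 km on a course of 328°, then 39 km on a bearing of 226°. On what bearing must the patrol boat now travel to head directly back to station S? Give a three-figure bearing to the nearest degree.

097°

Leg 1 (328°, 39 km): east 39 sin 328° = -20.67, north 39 cos 328° = 33.07
Leg 2 (226°, 39 km): east 39 sin 226° = -28.05, north 39 cos 226° = -27.09
Net displacement: -48.72 east, 5.98 north. Direction back to start is (48.72, -5.98): bearing = atan2(48.72, -5.98) mod 360° = 97.00° ≈ 097°.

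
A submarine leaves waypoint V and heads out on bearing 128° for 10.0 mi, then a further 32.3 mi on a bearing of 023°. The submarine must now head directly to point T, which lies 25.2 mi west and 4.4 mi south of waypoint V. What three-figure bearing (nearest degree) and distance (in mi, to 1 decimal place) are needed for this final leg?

239°, 53.6 mi

Leg 1 (128°, 10.0 mi): east 10.0 sin 128° = 7.88, north 10.0 cos 128° = -6.16
Leg 2 (023°, 32.3 mi): east 32.3 sin 23° = 12.62, north 32.3 cos 23° = 29.73
Current position: (20.50, 23.58). Target: (-25.2, -4.4). Remaining: Δeast = -45.70, Δnorth = -27.98.
Bearing = atan2(-45.70, -27.98) mod 360° = 238.53°; distance = √((-45.70)² + (-27.98)²) = 53.584 mi.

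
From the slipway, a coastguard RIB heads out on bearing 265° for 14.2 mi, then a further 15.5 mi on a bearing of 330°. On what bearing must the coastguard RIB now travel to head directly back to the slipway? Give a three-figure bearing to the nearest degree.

119°

Leg 1 (265°, 14.2 mi): east 14.2 sin 265° = -14.15, north 14.2 cos 265° = -1.24
Leg 2 (330°, 15.5 mi): east 15.5 sin 330° = -7.75, north 15.5 cos 330° = 13.42
Net displacement: -21.90 east, 12.19 north. Direction back to start is (21.90, -12.19): bearing = atan2(21.90, -12.19) mod 360° = 119.10° ≈ 119°.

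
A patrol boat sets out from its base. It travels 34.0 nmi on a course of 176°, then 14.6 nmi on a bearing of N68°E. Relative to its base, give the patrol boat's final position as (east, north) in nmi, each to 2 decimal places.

(15.91, -28.45)

Leg 1 (176°, 34.0 nmi): east 34.0 sin 176° = 2.37, north 34.0 cos 176° = -33.92
Leg 2 (N68°E, 14.6 nmi): east 14.6 sin 68° = 13.54, north 14.6 cos 68° = 5.47
Summing: 15.91 nmi east, -28.45 nmi north → (15.91, -28.45).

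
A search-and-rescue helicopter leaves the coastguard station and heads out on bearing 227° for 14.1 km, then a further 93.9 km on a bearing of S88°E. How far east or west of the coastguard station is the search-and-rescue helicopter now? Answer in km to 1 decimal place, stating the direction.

Leg 1 (227°, 14.1 km): east 14.1 sin 227° = -10.31, north 14.1 cos 227° = -9.62
Leg 2 (S88°E, 93.9 km): east 93.9 sin 92° = 93.84, north 93.9 cos 92° = -3.28
Net east component: 83.53 km.

83.5 km east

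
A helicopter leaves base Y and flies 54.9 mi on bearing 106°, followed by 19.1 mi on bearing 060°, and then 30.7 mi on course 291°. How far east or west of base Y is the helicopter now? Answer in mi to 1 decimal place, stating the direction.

40.7 mi east

Leg 1 (106°, 54.9 mi): east 54.9 sin 106° = 52.77, north 54.9 cos 106° = -15.13
Leg 2 (060°, 19.1 mi): east 19.1 sin 60° = 16.54, north 19.1 cos 60° = 9.55
Leg 3 (291°, 30.7 mi): east 30.7 sin 291° = -28.66, north 30.7 cos 291° = 11.00
Net east component: 40.65 mi.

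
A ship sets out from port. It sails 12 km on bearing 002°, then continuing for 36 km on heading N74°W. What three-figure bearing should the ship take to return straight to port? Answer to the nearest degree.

123°

Leg 1 (002°, 12 km): east 12 sin 2° = 0.42, north 12 cos 2° = 11.99
Leg 2 (N74°W, 36 km): east 36 sin 286° = -34.61, north 36 cos 286° = 9.92
Net displacement: -34.19 east, 21.92 north. Direction back to start is (34.19, -21.92): bearing = atan2(34.19, -21.92) mod 360° = 122.66° ≈ 123°.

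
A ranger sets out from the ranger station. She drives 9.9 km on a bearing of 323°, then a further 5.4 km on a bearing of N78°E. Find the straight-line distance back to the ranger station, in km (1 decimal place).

9.1 km

Leg 1 (323°, 9.9 km): east 9.9 sin 323° = -5.96, north 9.9 cos 323° = 7.91
Leg 2 (N78°E, 5.4 km): east 5.4 sin 78° = 5.28, north 5.4 cos 78° = 1.12
Net: -0.68 east, 9.03 north. Distance = √((-0.68)² + (9.03)²) = 9.054 km.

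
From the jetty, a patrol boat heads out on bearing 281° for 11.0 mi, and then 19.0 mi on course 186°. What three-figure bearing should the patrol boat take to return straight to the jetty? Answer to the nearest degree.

037°

Leg 1 (281°, 11.0 mi): east 11.0 sin 281° = -10.80, north 11.0 cos 281° = 2.10
Leg 2 (186°, 19.0 mi): east 19.0 sin 186° = -1.99, north 19.0 cos 186° = -18.90
Net displacement: -12.78 east, -16.80 north. Direction back to start is (12.78, 16.80): bearing = atan2(12.78, 16.80) mod 360° = 37.27° ≈ 037°.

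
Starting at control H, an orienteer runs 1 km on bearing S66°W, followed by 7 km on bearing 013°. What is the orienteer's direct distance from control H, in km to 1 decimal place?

6.4 km

Leg 1 (S66°W, 1 km): east 1 sin 246° = -0.91, north 1 cos 246° = -0.41
Leg 2 (013°, 7 km): east 7 sin 13° = 1.57, north 7 cos 13° = 6.82
Net: 0.66 east, 6.41 north. Distance = √((0.66)² + (6.41)²) = 6.448 km.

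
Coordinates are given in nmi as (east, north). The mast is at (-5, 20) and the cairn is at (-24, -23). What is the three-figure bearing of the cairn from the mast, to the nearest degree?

Δeast = -24 − -5 = -19.00; Δnorth = -23 − 20 = -43.00.
Bearing = atan2(Δeast, Δnorth) mod 360° = 203.84° ≈ 204°.

204°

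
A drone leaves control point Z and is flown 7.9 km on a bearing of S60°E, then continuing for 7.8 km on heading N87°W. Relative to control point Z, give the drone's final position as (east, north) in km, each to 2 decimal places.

(-0.95, -3.54)

Leg 1 (S60°E, 7.9 km): east 7.9 sin 120° = 6.84, north 7.9 cos 120° = -3.95
Leg 2 (N87°W, 7.8 km): east 7.8 sin 273° = -7.79, north 7.8 cos 273° = 0.41
Summing: -0.95 km east, -3.54 km north → (-0.95, -3.54).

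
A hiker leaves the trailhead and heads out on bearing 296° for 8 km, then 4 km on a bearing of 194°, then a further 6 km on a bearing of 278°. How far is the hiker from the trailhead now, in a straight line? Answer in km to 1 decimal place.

Leg 1 (296°, 8 km): east 8 sin 296° = -7.19, north 8 cos 296° = 3.51
Leg 2 (194°, 4 km): east 4 sin 194° = -0.97, north 4 cos 194° = -3.88
Leg 3 (278°, 6 km): east 6 sin 278° = -5.94, north 6 cos 278° = 0.84
Net: -14.10 east, 0.46 north. Distance = √((-14.10)² + (0.46)²) = 14.107 km.

14.1 km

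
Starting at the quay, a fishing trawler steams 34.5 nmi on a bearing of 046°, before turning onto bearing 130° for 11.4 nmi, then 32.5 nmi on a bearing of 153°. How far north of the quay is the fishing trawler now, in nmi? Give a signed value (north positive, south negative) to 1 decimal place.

Leg 1 (046°, 34.5 nmi): east 34.5 sin 46° = 24.82, north 34.5 cos 46° = 23.97
Leg 2 (130°, 11.4 nmi): east 11.4 sin 130° = 8.73, north 11.4 cos 130° = -7.33
Leg 3 (153°, 32.5 nmi): east 32.5 sin 153° = 14.75, north 32.5 cos 153° = -28.96
Net north component: -12.32 nmi.

-12.3 nmi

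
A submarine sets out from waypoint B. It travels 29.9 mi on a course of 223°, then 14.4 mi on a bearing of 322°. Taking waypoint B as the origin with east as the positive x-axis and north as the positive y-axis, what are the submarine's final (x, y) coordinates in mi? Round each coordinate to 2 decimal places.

Leg 1 (223°, 29.9 mi): east 29.9 sin 223° = -20.39, north 29.9 cos 223° = -21.87
Leg 2 (322°, 14.4 mi): east 14.4 sin 322° = -8.87, north 14.4 cos 322° = 11.35
Summing: -29.26 mi east, -10.52 mi north → (-29.26, -10.52).

(-29.26, -10.52)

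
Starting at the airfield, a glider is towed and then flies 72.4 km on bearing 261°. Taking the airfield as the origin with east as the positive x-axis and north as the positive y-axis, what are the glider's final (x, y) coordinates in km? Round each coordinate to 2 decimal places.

(-71.51, -11.33)

Leg 1 (261°, 72.4 km): east 72.4 sin 261° = -71.51, north 72.4 cos 261° = -11.33
Summing: -71.51 km east, -11.33 km north → (-71.51, -11.33).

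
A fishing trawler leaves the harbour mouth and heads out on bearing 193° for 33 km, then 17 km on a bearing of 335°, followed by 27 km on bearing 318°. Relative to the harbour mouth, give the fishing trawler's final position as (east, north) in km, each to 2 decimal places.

(-32.67, 3.32)

Leg 1 (193°, 33 km): east 33 sin 193° = -7.42, north 33 cos 193° = -32.15
Leg 2 (335°, 17 km): east 17 sin 335° = -7.18, north 17 cos 335° = 15.41
Leg 3 (318°, 27 km): east 27 sin 318° = -18.07, north 27 cos 318° = 20.06
Summing: -32.67 km east, 3.32 km north → (-32.67, 3.32).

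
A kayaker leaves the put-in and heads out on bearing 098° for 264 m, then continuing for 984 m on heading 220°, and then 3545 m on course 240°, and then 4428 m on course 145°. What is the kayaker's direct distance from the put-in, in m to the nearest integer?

Leg 1 (098°, 264 m): east 264 sin 98° = 261.43, north 264 cos 98° = -36.74
Leg 2 (220°, 984 m): east 984 sin 220° = -632.50, north 984 cos 220° = -753.79
Leg 3 (240°, 3545 m): east 3545 sin 240° = -3070.06, north 3545 cos 240° = -1772.50
Leg 4 (145°, 4428 m): east 4428 sin 145° = 2539.80, north 4428 cos 145° = -3627.21
Net: -901.34 east, -6190.23 north. Distance = √((-901.34)² + (-6190.23)²) = 6255.511 m.

6256 m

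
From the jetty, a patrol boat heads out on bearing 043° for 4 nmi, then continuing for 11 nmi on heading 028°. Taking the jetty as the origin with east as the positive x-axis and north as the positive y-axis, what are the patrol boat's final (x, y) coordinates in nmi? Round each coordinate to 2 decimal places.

(7.89, 12.64)

Leg 1 (043°, 4 nmi): east 4 sin 43° = 2.73, north 4 cos 43° = 2.93
Leg 2 (028°, 11 nmi): east 11 sin 28° = 5.16, north 11 cos 28° = 9.71
Summing: 7.89 nmi east, 12.64 nmi north → (7.89, 12.64).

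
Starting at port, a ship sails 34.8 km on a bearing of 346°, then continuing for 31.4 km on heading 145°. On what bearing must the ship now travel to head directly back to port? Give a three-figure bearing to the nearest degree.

230°

Leg 1 (346°, 34.8 km): east 34.8 sin 346° = -8.42, north 34.8 cos 346° = 33.77
Leg 2 (145°, 31.4 km): east 31.4 sin 145° = 18.01, north 31.4 cos 145° = -25.72
Net displacement: 9.59 east, 8.04 north. Direction back to start is (-9.59, -8.04): bearing = atan2(-9.59, -8.04) mod 360° = 230.01° ≈ 230°.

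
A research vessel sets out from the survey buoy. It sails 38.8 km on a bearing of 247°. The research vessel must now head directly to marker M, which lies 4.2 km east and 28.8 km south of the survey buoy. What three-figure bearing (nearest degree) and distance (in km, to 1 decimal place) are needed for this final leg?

Leg 1 (247°, 38.8 km): east 38.8 sin 247° = -35.72, north 38.8 cos 247° = -15.16
Current position: (-35.72, -15.16). Target: (4.2, -28.8). Remaining: Δeast = 39.92, Δnorth = -13.64.
Bearing = atan2(39.92, -13.64) mod 360° = 108.87°; distance = √((39.92)² + (-13.64)²) = 42.182 km.

109°, 42.2 km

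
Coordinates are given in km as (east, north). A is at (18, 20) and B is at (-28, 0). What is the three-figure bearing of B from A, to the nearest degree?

247°

Δeast = -28 − 18 = -46.00; Δnorth = 0 − 20 = -20.00.
Bearing = atan2(Δeast, Δnorth) mod 360° = 246.50° ≈ 247°.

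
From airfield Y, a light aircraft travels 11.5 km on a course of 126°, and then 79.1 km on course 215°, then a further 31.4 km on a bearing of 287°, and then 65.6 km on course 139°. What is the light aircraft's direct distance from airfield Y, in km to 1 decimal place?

114.2 km

Leg 1 (126°, 11.5 km): east 11.5 sin 126° = 9.30, north 11.5 cos 126° = -6.76
Leg 2 (215°, 79.1 km): east 79.1 sin 215° = -45.37, north 79.1 cos 215° = -64.79
Leg 3 (287°, 31.4 km): east 31.4 sin 287° = -30.03, north 31.4 cos 287° = 9.18
Leg 4 (139°, 65.6 km): east 65.6 sin 139° = 43.04, north 65.6 cos 139° = -49.51
Net: -23.06 east, -111.88 north. Distance = √((-23.06)² + (-111.88)²) = 114.234 km.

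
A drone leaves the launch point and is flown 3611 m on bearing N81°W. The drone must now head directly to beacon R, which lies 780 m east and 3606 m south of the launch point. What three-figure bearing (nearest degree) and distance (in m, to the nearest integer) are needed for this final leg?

134°, 6024 m

Leg 1 (N81°W, 3611 m): east 3611 sin 279° = -3566.54, north 3611 cos 279° = 564.88
Current position: (-3566.54, 564.88). Target: (780, -3606). Remaining: Δeast = 4346.54, Δnorth = -4170.88.
Bearing = atan2(4346.54, -4170.88) mod 360° = 133.82°; distance = √((4346.54)² + (-4170.88)²) = 6024.011 m.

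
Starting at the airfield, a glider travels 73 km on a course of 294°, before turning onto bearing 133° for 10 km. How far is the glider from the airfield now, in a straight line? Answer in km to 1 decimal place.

63.6 km

Leg 1 (294°, 73 km): east 73 sin 294° = -66.69, north 73 cos 294° = 29.69
Leg 2 (133°, 10 km): east 10 sin 133° = 7.31, north 10 cos 133° = -6.82
Net: -59.38 east, 22.87 north. Distance = √((-59.38)² + (22.87)²) = 63.628 km.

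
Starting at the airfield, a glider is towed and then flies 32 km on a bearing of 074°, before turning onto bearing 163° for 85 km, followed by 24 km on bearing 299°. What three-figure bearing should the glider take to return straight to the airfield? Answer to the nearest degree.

Leg 1 (074°, 32 km): east 32 sin 74° = 30.76, north 32 cos 74° = 8.82
Leg 2 (163°, 85 km): east 85 sin 163° = 24.85, north 85 cos 163° = -81.29
Leg 3 (299°, 24 km): east 24 sin 299° = -20.99, north 24 cos 299° = 11.64
Net displacement: 34.62 east, -60.83 north. Direction back to start is (-34.62, 60.83): bearing = atan2(-34.62, 60.83) mod 360° = 330.35° ≈ 330°.

330°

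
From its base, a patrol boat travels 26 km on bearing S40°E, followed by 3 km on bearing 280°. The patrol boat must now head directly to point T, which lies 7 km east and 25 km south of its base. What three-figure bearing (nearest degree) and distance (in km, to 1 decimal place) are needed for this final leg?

230°, 8.8 km

Leg 1 (S40°E, 26 km): east 26 sin 140° = 16.71, north 26 cos 140° = -19.92
Leg 2 (280°, 3 km): east 3 sin 280° = -2.95, north 3 cos 280° = 0.52
Current position: (13.76, -19.40). Target: (7, -25). Remaining: Δeast = -6.76, Δnorth = -5.60.
Bearing = atan2(-6.76, -5.60) mod 360° = 230.33°; distance = √((-6.76)² + (-5.60)²) = 8.779 km.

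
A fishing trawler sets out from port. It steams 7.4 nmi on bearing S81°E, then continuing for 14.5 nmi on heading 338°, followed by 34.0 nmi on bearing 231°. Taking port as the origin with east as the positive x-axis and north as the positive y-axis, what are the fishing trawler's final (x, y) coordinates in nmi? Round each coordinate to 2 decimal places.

Leg 1 (S81°E, 7.4 nmi): east 7.4 sin 99° = 7.31, north 7.4 cos 99° = -1.16
Leg 2 (338°, 14.5 nmi): east 14.5 sin 338° = -5.43, north 14.5 cos 338° = 13.44
Leg 3 (231°, 34.0 nmi): east 34.0 sin 231° = -26.42, north 34.0 cos 231° = -21.40
Summing: -24.55 nmi east, -9.11 nmi north → (-24.55, -9.11).

(-24.55, -9.11)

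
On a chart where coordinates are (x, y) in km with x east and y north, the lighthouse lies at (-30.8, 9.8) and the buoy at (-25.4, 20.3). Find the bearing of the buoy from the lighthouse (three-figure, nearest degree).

Δeast = -25.4 − -30.8 = 5.40; Δnorth = 20.3 − 9.8 = 10.50.
Bearing = atan2(Δeast, Δnorth) mod 360° = 27.22° ≈ 027°.

027°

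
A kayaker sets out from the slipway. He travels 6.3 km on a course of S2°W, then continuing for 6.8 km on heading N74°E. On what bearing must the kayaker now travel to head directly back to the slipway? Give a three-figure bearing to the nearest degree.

305°

Leg 1 (S2°W, 6.3 km): east 6.3 sin 182° = -0.22, north 6.3 cos 182° = -6.30
Leg 2 (N74°E, 6.8 km): east 6.8 sin 74° = 6.54, north 6.8 cos 74° = 1.87
Net displacement: 6.32 east, -4.42 north. Direction back to start is (-6.32, 4.42): bearing = atan2(-6.32, 4.42) mod 360° = 304.99° ≈ 305°.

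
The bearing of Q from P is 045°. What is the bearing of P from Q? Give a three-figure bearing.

225°

Back-bearing = 045° + 180° = 225°.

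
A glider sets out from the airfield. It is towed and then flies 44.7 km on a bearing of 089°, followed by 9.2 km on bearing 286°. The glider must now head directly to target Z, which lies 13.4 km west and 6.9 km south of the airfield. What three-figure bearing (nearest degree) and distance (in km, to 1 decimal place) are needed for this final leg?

258°, 50.3 km

Leg 1 (089°, 44.7 km): east 44.7 sin 89° = 44.69, north 44.7 cos 89° = 0.78
Leg 2 (286°, 9.2 km): east 9.2 sin 286° = -8.84, north 9.2 cos 286° = 2.54
Current position: (35.85, 3.32). Target: (-13.4, -6.9). Remaining: Δeast = -49.25, Δnorth = -10.22.
Bearing = atan2(-49.25, -10.22) mod 360° = 258.28°; distance = √((-49.25)² + (-10.22)²) = 50.298 km.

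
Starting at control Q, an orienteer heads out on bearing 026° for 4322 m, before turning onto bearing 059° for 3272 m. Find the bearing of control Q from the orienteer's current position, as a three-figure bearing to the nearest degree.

Leg 1 (026°, 4322 m): east 4322 sin 26° = 1894.64, north 4322 cos 26° = 3884.59
Leg 2 (059°, 3272 m): east 3272 sin 59° = 2804.65, north 3272 cos 59° = 1685.20
Net displacement: 4699.29 east, 5569.79 north. Direction back to start is (-4699.29, -5569.79): bearing = atan2(-4699.29, -5569.79) mod 360° = 220.15° ≈ 220°.

220°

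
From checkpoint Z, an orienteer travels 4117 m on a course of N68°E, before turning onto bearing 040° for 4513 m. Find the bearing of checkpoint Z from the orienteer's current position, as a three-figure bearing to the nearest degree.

Leg 1 (N68°E, 4117 m): east 4117 sin 68° = 3817.22, north 4117 cos 68° = 1542.26
Leg 2 (040°, 4513 m): east 4513 sin 40° = 2900.90, north 4513 cos 40° = 3457.16
Net displacement: 6718.12 east, 4999.41 north. Direction back to start is (-6718.12, -4999.41): bearing = atan2(-6718.12, -4999.41) mod 360° = 233.34° ≈ 233°.

233°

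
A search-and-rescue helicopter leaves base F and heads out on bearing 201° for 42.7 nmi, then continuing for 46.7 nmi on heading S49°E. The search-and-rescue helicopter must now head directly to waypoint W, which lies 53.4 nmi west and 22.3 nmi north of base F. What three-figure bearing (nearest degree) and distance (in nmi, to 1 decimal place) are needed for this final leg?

322°, 118.3 nmi

Leg 1 (201°, 42.7 nmi): east 42.7 sin 201° = -15.30, north 42.7 cos 201° = -39.86
Leg 2 (S49°E, 46.7 nmi): east 46.7 sin 131° = 35.24, north 46.7 cos 131° = -30.64
Current position: (19.94, -70.50). Target: (-53.4, 22.3). Remaining: Δeast = -73.34, Δnorth = 92.80.
Bearing = atan2(-73.34, 92.80) mod 360° = 321.68°; distance = √((-73.34)² + (92.80)²) = 118.285 nmi.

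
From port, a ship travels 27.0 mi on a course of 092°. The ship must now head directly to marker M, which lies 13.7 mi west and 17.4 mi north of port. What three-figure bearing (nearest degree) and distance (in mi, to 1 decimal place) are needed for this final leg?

294°, 44.6 mi

Leg 1 (092°, 27.0 mi): east 27.0 sin 92° = 26.98, north 27.0 cos 92° = -0.94
Current position: (26.98, -0.94). Target: (-13.7, 17.4). Remaining: Δeast = -40.68, Δnorth = 18.34.
Bearing = atan2(-40.68, 18.34) mod 360° = 294.27°; distance = √((-40.68)² + (18.34)²) = 44.627 mi.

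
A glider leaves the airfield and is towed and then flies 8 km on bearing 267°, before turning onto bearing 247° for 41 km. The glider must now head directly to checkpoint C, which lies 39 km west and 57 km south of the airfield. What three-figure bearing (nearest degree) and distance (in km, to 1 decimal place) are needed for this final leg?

171°, 41.1 km

Leg 1 (267°, 8 km): east 8 sin 267° = -7.99, north 8 cos 267° = -0.42
Leg 2 (247°, 41 km): east 41 sin 247° = -37.74, north 41 cos 247° = -16.02
Current position: (-45.73, -16.44). Target: (-39, -57). Remaining: Δeast = 6.73, Δnorth = -40.56.
Bearing = atan2(6.73, -40.56) mod 360° = 170.58°; distance = √((6.73)² + (-40.56)²) = 41.116 km.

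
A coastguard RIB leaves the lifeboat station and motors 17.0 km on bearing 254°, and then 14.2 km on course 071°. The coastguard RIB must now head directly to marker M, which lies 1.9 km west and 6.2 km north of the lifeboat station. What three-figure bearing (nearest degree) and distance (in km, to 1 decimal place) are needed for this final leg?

009°, 6.3 km

Leg 1 (254°, 17.0 km): east 17.0 sin 254° = -16.34, north 17.0 cos 254° = -4.69
Leg 2 (071°, 14.2 km): east 14.2 sin 71° = 13.43, north 14.2 cos 71° = 4.62
Current position: (-2.92, -0.06). Target: (-1.9, 6.2). Remaining: Δeast = 1.02, Δnorth = 6.26.
Bearing = atan2(1.02, 6.26) mod 360° = 9.21°; distance = √((1.02)² + (6.26)²) = 6.344 km.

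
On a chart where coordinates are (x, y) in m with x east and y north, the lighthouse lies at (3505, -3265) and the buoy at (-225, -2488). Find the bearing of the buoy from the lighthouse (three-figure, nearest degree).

Δeast = -225 − 3505 = -3730.00; Δnorth = -2488 − -3265 = 777.00.
Bearing = atan2(Δeast, Δnorth) mod 360° = 281.77° ≈ 282°.

282°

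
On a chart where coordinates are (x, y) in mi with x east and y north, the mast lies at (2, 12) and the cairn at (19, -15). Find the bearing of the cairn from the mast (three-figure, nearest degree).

Δeast = 19 − 2 = 17.00; Δnorth = -15 − 12 = -27.00.
Bearing = atan2(Δeast, Δnorth) mod 360° = 147.80° ≈ 148°.

148°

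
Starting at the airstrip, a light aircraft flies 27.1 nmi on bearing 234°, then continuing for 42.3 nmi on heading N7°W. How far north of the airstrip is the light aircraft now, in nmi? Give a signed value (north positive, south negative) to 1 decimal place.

Leg 1 (234°, 27.1 nmi): east 27.1 sin 234° = -21.92, north 27.1 cos 234° = -15.93
Leg 2 (N7°W, 42.3 nmi): east 42.3 sin 353° = -5.16, north 42.3 cos 353° = 41.98
Net north component: 26.06 nmi.

26.1 nmi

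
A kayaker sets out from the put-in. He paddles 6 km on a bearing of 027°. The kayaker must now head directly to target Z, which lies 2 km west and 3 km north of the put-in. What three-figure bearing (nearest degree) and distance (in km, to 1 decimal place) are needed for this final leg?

244°, 5.3 km

Leg 1 (027°, 6 km): east 6 sin 27° = 2.72, north 6 cos 27° = 5.35
Current position: (2.72, 5.35). Target: (-2, 3). Remaining: Δeast = -4.72, Δnorth = -2.35.
Bearing = atan2(-4.72, -2.35) mod 360° = 243.59°; distance = √((-4.72)² + (-2.35)²) = 5.274 km.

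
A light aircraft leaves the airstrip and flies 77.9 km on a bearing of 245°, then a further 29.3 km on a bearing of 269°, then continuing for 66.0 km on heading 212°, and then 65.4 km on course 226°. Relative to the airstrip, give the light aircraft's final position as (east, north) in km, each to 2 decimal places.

(-181.92, -134.84)

Leg 1 (245°, 77.9 km): east 77.9 sin 245° = -70.60, north 77.9 cos 245° = -32.92
Leg 2 (269°, 29.3 km): east 29.3 sin 269° = -29.30, north 29.3 cos 269° = -0.51
Leg 3 (212°, 66.0 km): east 66.0 sin 212° = -34.97, north 66.0 cos 212° = -55.97
Leg 4 (226°, 65.4 km): east 65.4 sin 226° = -47.04, north 65.4 cos 226° = -45.43
Summing: -181.92 km east, -134.84 km north → (-181.92, -134.84).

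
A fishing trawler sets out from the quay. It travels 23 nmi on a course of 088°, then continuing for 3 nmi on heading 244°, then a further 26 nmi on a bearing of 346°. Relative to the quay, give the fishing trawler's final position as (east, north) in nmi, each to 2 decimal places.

Leg 1 (088°, 23 nmi): east 23 sin 88° = 22.99, north 23 cos 88° = 0.80
Leg 2 (244°, 3 nmi): east 3 sin 244° = -2.70, north 3 cos 244° = -1.32
Leg 3 (346°, 26 nmi): east 26 sin 346° = -6.29, north 26 cos 346° = 25.23
Summing: 14.00 nmi east, 24.72 nmi north → (14.00, 24.72).

(14.00, 24.72)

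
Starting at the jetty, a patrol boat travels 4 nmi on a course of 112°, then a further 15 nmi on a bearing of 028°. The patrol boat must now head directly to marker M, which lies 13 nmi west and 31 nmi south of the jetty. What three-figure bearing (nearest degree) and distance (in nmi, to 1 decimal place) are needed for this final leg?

209°, 48.9 nmi

Leg 1 (112°, 4 nmi): east 4 sin 112° = 3.71, north 4 cos 112° = -1.50
Leg 2 (028°, 15 nmi): east 15 sin 28° = 7.04, north 15 cos 28° = 13.24
Current position: (10.75, 11.75). Target: (-13, -31). Remaining: Δeast = -23.75, Δnorth = -42.75.
Bearing = atan2(-23.75, -42.75) mod 360° = 209.06°; distance = √((-23.75)² + (-42.75)²) = 48.901 nmi.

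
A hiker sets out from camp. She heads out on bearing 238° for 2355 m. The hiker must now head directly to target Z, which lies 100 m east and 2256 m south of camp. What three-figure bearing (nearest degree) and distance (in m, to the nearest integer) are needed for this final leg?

Leg 1 (238°, 2355 m): east 2355 sin 238° = -1997.15, north 2355 cos 238° = -1247.96
Current position: (-1997.15, -1247.96). Target: (100, -2256). Remaining: Δeast = 2097.15, Δnorth = -1008.04.
Bearing = atan2(2097.15, -1008.04) mod 360° = 115.67°; distance = √((2097.15)² + (-1008.04)²) = 2326.843 m.

116°, 2327 m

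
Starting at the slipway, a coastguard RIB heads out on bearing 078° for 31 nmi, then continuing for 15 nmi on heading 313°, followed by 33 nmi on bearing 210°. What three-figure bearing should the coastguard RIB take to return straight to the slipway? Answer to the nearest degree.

347°

Leg 1 (078°, 31 nmi): east 31 sin 78° = 30.32, north 31 cos 78° = 6.45
Leg 2 (313°, 15 nmi): east 15 sin 313° = -10.97, north 15 cos 313° = 10.23
Leg 3 (210°, 33 nmi): east 33 sin 210° = -16.50, north 33 cos 210° = -28.58
Net displacement: 2.85 east, -11.90 north. Direction back to start is (-2.85, 11.90): bearing = atan2(-2.85, 11.90) mod 360° = 346.53° ≈ 347°.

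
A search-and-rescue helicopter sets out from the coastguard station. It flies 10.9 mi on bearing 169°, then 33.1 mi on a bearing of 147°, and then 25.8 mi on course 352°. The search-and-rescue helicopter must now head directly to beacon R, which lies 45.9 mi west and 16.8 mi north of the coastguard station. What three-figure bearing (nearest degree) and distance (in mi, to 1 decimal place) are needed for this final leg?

Leg 1 (169°, 10.9 mi): east 10.9 sin 169° = 2.08, north 10.9 cos 169° = -10.70
Leg 2 (147°, 33.1 mi): east 33.1 sin 147° = 18.03, north 33.1 cos 147° = -27.76
Leg 3 (352°, 25.8 mi): east 25.8 sin 352° = -3.59, north 25.8 cos 352° = 25.55
Current position: (16.52, -12.91). Target: (-45.9, 16.8). Remaining: Δeast = -62.42, Δnorth = 29.71.
Bearing = atan2(-62.42, 29.71) mod 360° = 295.45°; distance = √((-62.42)² + (29.71)²) = 69.127 mi.

295°, 69.1 mi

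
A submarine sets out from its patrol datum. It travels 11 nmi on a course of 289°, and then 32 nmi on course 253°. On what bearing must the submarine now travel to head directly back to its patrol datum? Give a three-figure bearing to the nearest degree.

082°

Leg 1 (289°, 11 nmi): east 11 sin 289° = -10.40, north 11 cos 289° = 3.58
Leg 2 (253°, 32 nmi): east 32 sin 253° = -30.60, north 32 cos 253° = -9.36
Net displacement: -41.00 east, -5.77 north. Direction back to start is (41.00, 5.77): bearing = atan2(41.00, 5.77) mod 360° = 81.98° ≈ 082°.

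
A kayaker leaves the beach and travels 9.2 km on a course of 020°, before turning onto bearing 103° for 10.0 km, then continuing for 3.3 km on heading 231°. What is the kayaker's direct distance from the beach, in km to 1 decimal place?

Leg 1 (020°, 9.2 km): east 9.2 sin 20° = 3.15, north 9.2 cos 20° = 8.65
Leg 2 (103°, 10.0 km): east 10.0 sin 103° = 9.74, north 10.0 cos 103° = -2.25
Leg 3 (231°, 3.3 km): east 3.3 sin 231° = -2.56, north 3.3 cos 231° = -2.08
Net: 10.33 east, 4.32 north. Distance = √((10.33)² + (4.32)²) = 11.193 km.

11.2 km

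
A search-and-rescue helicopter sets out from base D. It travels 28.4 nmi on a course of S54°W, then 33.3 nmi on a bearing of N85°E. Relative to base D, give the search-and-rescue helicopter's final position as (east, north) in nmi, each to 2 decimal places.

Leg 1 (S54°W, 28.4 nmi): east 28.4 sin 234° = -22.98, north 28.4 cos 234° = -16.69
Leg 2 (N85°E, 33.3 nmi): east 33.3 sin 85° = 33.17, north 33.3 cos 85° = 2.90
Summing: 10.20 nmi east, -13.79 nmi north → (10.20, -13.79).

(10.20, -13.79)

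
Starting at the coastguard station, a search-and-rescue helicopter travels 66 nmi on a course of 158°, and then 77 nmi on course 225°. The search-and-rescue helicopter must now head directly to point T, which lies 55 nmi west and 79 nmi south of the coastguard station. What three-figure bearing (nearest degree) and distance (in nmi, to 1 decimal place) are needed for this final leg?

325°, 44.5 nmi

Leg 1 (158°, 66 nmi): east 66 sin 158° = 24.72, north 66 cos 158° = -61.19
Leg 2 (225°, 77 nmi): east 77 sin 225° = -54.45, north 77 cos 225° = -54.45
Current position: (-29.72, -115.64). Target: (-55, -79). Remaining: Δeast = -25.28, Δnorth = 36.64.
Bearing = atan2(-25.28, 36.64) mod 360° = 325.40°; distance = √((-25.28)² + (36.64)²) = 44.514 nmi.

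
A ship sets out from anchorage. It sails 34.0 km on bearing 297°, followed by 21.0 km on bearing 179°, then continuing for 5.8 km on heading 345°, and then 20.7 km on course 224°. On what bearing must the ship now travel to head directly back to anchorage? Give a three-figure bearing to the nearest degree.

072°

Leg 1 (297°, 34.0 km): east 34.0 sin 297° = -30.29, north 34.0 cos 297° = 15.44
Leg 2 (179°, 21.0 km): east 21.0 sin 179° = 0.37, north 21.0 cos 179° = -21.00
Leg 3 (345°, 5.8 km): east 5.8 sin 345° = -1.50, north 5.8 cos 345° = 5.60
Leg 4 (224°, 20.7 km): east 20.7 sin 224° = -14.38, north 20.7 cos 224° = -14.89
Net displacement: -45.81 east, -14.85 north. Direction back to start is (45.81, 14.85): bearing = atan2(45.81, 14.85) mod 360° = 72.04° ≈ 072°.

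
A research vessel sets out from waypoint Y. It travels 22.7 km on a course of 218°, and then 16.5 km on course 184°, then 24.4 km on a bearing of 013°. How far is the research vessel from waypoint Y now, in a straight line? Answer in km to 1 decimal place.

Leg 1 (218°, 22.7 km): east 22.7 sin 218° = -13.98, north 22.7 cos 218° = -17.89
Leg 2 (184°, 16.5 km): east 16.5 sin 184° = -1.15, north 16.5 cos 184° = -16.46
Leg 3 (013°, 24.4 km): east 24.4 sin 13° = 5.49, north 24.4 cos 13° = 23.77
Net: -9.64 east, -10.57 north. Distance = √((-9.64)² + (-10.57)²) = 14.306 km.

14.3 km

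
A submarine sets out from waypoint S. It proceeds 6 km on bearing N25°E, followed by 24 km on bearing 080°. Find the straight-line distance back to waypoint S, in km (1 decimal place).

Leg 1 (N25°E, 6 km): east 6 sin 25° = 2.54, north 6 cos 25° = 5.44
Leg 2 (080°, 24 km): east 24 sin 80° = 23.64, north 24 cos 80° = 4.17
Net: 26.17 east, 9.61 north. Distance = √((26.17)² + (9.61)²) = 27.878 km.

27.9 km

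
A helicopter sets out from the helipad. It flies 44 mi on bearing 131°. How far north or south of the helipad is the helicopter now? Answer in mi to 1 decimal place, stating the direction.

28.9 mi south

Leg 1 (131°, 44 mi): east 44 sin 131° = 33.21, north 44 cos 131° = -28.87
Net north component: -28.87 mi.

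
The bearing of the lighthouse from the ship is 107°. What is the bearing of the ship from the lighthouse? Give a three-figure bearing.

287°

Back-bearing = 107° + 180° = 287°.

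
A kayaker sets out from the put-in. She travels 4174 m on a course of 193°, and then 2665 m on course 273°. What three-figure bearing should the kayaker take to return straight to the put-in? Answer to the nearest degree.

043°

Leg 1 (193°, 4174 m): east 4174 sin 193° = -938.95, north 4174 cos 193° = -4067.02
Leg 2 (273°, 2665 m): east 2665 sin 273° = -2661.35, north 2665 cos 273° = 139.48
Net displacement: -3600.29 east, -3927.55 north. Direction back to start is (3600.29, 3927.55): bearing = atan2(3600.29, 3927.55) mod 360° = 42.51° ≈ 043°.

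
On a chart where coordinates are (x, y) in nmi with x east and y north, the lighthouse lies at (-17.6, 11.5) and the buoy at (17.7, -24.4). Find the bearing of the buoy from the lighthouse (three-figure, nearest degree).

Δeast = 17.7 − -17.6 = 35.30; Δnorth = -24.4 − 11.5 = -35.90.
Bearing = atan2(Δeast, Δnorth) mod 360° = 135.48° ≈ 135°.

135°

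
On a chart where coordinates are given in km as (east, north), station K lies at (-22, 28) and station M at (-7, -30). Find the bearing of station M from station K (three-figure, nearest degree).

165°

Δeast = -7 − -22 = 15.00; Δnorth = -30 − 28 = -58.00.
Bearing = atan2(Δeast, Δnorth) mod 360° = 165.50° ≈ 165°.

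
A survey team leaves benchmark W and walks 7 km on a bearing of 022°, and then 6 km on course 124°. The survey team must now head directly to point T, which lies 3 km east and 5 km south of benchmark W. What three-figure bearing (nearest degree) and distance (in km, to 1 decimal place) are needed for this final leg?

209°, 9.3 km

Leg 1 (022°, 7 km): east 7 sin 22° = 2.62, north 7 cos 22° = 6.49
Leg 2 (124°, 6 km): east 6 sin 124° = 4.97, north 6 cos 124° = -3.36
Current position: (7.60, 3.14). Target: (3, -5). Remaining: Δeast = -4.60, Δnorth = -8.14.
Bearing = atan2(-4.60, -8.14) mod 360° = 209.47°; distance = √((-4.60)² + (-8.14)²) = 9.344 km.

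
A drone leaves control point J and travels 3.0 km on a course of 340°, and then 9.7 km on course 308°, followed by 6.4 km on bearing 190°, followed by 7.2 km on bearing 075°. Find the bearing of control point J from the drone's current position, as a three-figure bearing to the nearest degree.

147°

Leg 1 (340°, 3.0 km): east 3.0 sin 340° = -1.03, north 3.0 cos 340° = 2.82
Leg 2 (308°, 9.7 km): east 9.7 sin 308° = -7.64, north 9.7 cos 308° = 5.97
Leg 3 (190°, 6.4 km): east 6.4 sin 190° = -1.11, north 6.4 cos 190° = -6.30
Leg 4 (075°, 7.2 km): east 7.2 sin 75° = 6.95, north 7.2 cos 75° = 1.86
Net displacement: -2.83 east, 4.35 north. Direction back to start is (2.83, -4.35): bearing = atan2(2.83, -4.35) mod 360° = 147.00° ≈ 147°.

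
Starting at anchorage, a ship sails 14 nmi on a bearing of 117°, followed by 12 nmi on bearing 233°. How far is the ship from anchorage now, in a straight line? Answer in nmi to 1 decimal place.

13.9 nmi

Leg 1 (117°, 14 nmi): east 14 sin 117° = 12.47, north 14 cos 117° = -6.36
Leg 2 (233°, 12 nmi): east 12 sin 233° = -9.58, north 12 cos 233° = -7.22
Net: 2.89 east, -13.58 north. Distance = √((2.89)² + (-13.58)²) = 13.882 nmi.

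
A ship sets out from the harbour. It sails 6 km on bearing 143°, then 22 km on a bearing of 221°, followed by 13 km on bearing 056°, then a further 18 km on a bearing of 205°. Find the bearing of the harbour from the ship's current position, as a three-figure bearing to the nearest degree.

014°

Leg 1 (143°, 6 km): east 6 sin 143° = 3.61, north 6 cos 143° = -4.79
Leg 2 (221°, 22 km): east 22 sin 221° = -14.43, north 22 cos 221° = -16.60
Leg 3 (056°, 13 km): east 13 sin 56° = 10.78, north 13 cos 56° = 7.27
Leg 4 (205°, 18 km): east 18 sin 205° = -7.61, north 18 cos 205° = -16.31
Net displacement: -7.65 east, -30.44 north. Direction back to start is (7.65, 30.44): bearing = atan2(7.65, 30.44) mod 360° = 14.11° ≈ 014°.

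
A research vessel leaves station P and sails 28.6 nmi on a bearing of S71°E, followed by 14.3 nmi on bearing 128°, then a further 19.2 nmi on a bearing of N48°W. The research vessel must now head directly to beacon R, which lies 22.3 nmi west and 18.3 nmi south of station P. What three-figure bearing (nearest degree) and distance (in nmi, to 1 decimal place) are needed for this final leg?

254°, 48.1 nmi

Leg 1 (S71°E, 28.6 nmi): east 28.6 sin 109° = 27.04, north 28.6 cos 109° = -9.31
Leg 2 (128°, 14.3 nmi): east 14.3 sin 128° = 11.27, north 14.3 cos 128° = -8.80
Leg 3 (N48°W, 19.2 nmi): east 19.2 sin 312° = -14.27, north 19.2 cos 312° = 12.85
Current position: (24.04, -5.27). Target: (-22.3, -18.3). Remaining: Δeast = -46.34, Δnorth = -13.03.
Bearing = atan2(-46.34, -13.03) mod 360° = 254.29°; distance = √((-46.34)² + (-13.03)²) = 48.140 nmi.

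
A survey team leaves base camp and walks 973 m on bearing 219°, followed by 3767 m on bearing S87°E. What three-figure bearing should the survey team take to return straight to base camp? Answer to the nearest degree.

287°

Leg 1 (219°, 973 m): east 973 sin 219° = -612.33, north 973 cos 219° = -756.16
Leg 2 (S87°E, 3767 m): east 3767 sin 93° = 3761.84, north 3767 cos 93° = -197.15
Net displacement: 3149.51 east, -953.31 north. Direction back to start is (-3149.51, 953.31): bearing = atan2(-3149.51, 953.31) mod 360° = 286.84° ≈ 287°.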